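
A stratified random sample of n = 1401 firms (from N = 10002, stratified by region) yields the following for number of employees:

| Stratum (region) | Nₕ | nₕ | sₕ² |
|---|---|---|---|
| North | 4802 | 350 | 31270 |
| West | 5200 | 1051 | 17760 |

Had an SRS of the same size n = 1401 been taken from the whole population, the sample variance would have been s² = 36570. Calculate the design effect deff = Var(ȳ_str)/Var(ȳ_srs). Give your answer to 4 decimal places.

1.0129

Var(ȳ_str) = Σ Wₕ²(1−fₕ)sₕ²/nₕ with Wₕ = Nₕ/10002:
  North: (4802/10002)²·(1−350/4802)·31270/350 = 19.092529
  West: (5200/10002)²·(1−1051/5200)·17760/1051 = 3.6442933
  → Var(ȳ_str) = 22.736822.
Var(ȳ_srs) = (1 − 1401/10002)·36570/1401 = 22.446515.
deff = 22.736822 / 22.446515 = 1.0129.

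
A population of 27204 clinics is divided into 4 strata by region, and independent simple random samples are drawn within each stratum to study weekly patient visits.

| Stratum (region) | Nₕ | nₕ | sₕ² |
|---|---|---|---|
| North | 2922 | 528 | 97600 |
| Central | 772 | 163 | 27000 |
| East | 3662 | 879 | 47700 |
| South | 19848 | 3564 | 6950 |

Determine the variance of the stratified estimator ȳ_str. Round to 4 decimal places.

Var(ȳ_str) = Σₕ Wₕ²(1 − fₕ)sₕ²/nₕ with Wₕ = Nₕ/N, N = 27204.
North: Wₕ = 0.10741067; term = 0.10741067²·(1 − 0.18069815)·97600/528 = 1.7472487.
Central: Wₕ = 0.02837818; term = 0.02837818²·(1 − 0.21113990)·27000/163 = 0.10523137.
East: Wₕ = 0.13461256; term = 0.13461256²·(1 − 0.24003277)·47700/879 = 0.74730092.
South: Wₕ = 0.72959859; term = 0.72959859²·(1 − 0.17956469)·6950/3564 = 0.85164661.
Sum = 3.4514276.

3.4514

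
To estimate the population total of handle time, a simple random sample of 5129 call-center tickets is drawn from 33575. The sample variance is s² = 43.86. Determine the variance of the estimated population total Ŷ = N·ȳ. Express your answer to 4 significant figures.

Var(Ŷ) = N²·Var(ȳ) = N²·(1 − n/N)·s²/n.
f = 5129/33575 = 0.15276247; Var(ȳ) = 0.84723753·43.86/5129 = 0.0072450454.
Var(Ŷ) = 33575² · 0.0072450454 = 8.1671993 × 10^6.

8.167 × 10^6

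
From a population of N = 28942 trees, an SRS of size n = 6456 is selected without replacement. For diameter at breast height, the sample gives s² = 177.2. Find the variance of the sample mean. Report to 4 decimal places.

Under SRS without replacement, Var(ȳ) = (1 − f)·s²/n with f = n/N = 6456/28942 = 0.22306682.
Var(ȳ) = (1 − 0.22306682)·177.2/6456 = 0.77693318·0.027447336 = 0.021324746.

0.0213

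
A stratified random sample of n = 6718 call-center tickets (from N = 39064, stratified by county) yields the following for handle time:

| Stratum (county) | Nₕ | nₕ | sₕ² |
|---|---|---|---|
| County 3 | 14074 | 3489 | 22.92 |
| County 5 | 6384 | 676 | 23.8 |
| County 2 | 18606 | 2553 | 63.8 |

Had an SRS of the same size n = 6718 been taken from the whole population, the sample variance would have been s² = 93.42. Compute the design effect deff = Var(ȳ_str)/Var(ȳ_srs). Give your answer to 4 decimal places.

0.5535

Var(ȳ_str) = Σ Wₕ²(1−fₕ)sₕ²/nₕ with Wₕ = Nₕ/39064:
  County 3: (14074/39064)²·(1−3489/14074)·22.92/3489 = 6.4131091 × 10^-4
  County 5: (6384/39064)²·(1−676/6384)·23.8/676 = 8.4072446 × 10^-4
  County 2: (18606/39064)²·(1−2553/18606)·63.8/2553 = 0.0048913154
  → Var(ȳ_str) = 0.0063733508.
Var(ȳ_srs) = (1 − 6718/39064)·93.42/6718 = 0.011514464.
deff = 0.0063733508 / 0.011514464 = 0.5535.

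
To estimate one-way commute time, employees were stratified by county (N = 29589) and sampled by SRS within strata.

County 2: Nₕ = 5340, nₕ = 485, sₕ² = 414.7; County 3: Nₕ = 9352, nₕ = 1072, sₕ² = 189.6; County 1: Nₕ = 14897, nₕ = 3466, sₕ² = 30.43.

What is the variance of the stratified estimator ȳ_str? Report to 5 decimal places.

Var(ȳ_str) = Σₕ Wₕ²(1 − fₕ)sₕ²/nₕ with Wₕ = Nₕ/N, N = 29589.
County 2: Wₕ = 0.18047247; term = 0.18047247²·(1 − 0.09082397)·414.7/485 = 0.025319913.
County 3: Wₕ = 0.31606340; term = 0.31606340²·(1 − 0.11462789)·189.6/1072 = 0.015642919.
County 1: Wₕ = 0.50346413; term = 0.50346413²·(1 − 0.23266429)·30.43/3466 = 0.0017076382.
Sum = 0.04267047.

0.04267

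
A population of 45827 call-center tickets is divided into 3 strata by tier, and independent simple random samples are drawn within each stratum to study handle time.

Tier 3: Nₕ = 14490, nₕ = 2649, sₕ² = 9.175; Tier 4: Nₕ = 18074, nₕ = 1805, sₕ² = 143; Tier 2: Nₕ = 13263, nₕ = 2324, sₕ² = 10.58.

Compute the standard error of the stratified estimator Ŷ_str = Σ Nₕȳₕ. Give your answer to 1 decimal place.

Var(Ŷ_str) = Σₕ Nₕ²(1 − fₕ)sₕ²/nₕ.
Tier 3: 14490²·(1 − 2649/14490)·9.175/2649 = 594266.
Tier 4: 18074²·(1 − 1805/18074)·143/1805 = 2.3295604 × 10^7.
Tier 2: 13263²·(1 − 2324/13263)·10.58/2324 = 660494.09.
Sum = 2.4550364 × 10^7.
SE = √(2.4550364 × 10^7) = 4954.8.

4954.8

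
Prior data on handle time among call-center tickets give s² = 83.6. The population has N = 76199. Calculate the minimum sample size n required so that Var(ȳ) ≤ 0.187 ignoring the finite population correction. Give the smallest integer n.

Without fpc, n₀ = s²/D = 83.6/0.187 = 447.0588.
Rounding up, n = 448.

448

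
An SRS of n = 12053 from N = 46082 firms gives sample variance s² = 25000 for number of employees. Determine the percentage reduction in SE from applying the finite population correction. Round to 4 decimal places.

14.0672

f = n/N = 12053/46082 = 0.26155549.
SE_no-fpc = √(s²/n) = 1.4401987; SE_fpc = √((1−f)s²/n) = 1.237603.
Ratio = √(1−f) = 0.85932794. Reduction = 100·(1 − 0.85932794) = 14.0672%.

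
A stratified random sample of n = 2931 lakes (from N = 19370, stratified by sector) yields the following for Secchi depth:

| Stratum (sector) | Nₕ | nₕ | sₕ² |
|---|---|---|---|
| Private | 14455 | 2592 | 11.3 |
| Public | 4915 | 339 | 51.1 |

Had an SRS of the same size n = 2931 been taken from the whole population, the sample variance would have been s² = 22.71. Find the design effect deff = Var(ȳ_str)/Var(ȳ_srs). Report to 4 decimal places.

Var(ȳ_str) = Σ Wₕ²(1−fₕ)sₕ²/nₕ with Wₕ = Nₕ/19370:
  Private: (14455/19370)²·(1−2592/14455)·11.3/2592 = 0.0019924931
  Public: (4915/19370)²·(1−339/4915)·51.1/339 = 0.0090359017
  → Var(ȳ_str) = 0.011028395.
Var(ȳ_srs) = (1 − 2931/19370)·22.71/2931 = 0.0065757772.
deff = 0.011028395 / 0.0065757772 = 1.6771.

1.6771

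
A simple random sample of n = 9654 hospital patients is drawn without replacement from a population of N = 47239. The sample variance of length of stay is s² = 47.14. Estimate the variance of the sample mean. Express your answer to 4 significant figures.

Under SRS without replacement, Var(ȳ) = (1 − f)·s²/n with f = n/N = 9654/47239 = 0.20436504.
Var(ȳ) = (1 − 0.20436504)·47.14/9654 = 0.79563496·0.0048829501 = 0.0038850458.

0.003885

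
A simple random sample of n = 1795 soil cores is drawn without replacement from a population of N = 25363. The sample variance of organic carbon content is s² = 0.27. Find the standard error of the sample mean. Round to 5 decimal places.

0.01182

Under SRS without replacement, Var(ȳ) = (1 − f)·s²/n with f = n/N = 1795/25363 = 0.07077238.
Var(ȳ) = (1 − 0.07077238)·0.27/1795 = 0.92922762·1.5041783 × 10^-4 = 1.397724 × 10^-4.
SE(ȳ) = √(1.397724 × 10^-4) = 0.01182.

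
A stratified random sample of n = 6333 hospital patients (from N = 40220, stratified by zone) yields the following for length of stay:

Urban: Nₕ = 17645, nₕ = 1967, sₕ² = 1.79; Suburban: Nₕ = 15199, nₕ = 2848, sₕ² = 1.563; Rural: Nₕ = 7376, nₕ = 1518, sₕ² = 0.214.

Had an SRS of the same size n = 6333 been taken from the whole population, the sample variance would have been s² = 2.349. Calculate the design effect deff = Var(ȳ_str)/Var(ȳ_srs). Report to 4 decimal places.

Var(ȳ_str) = Σ Wₕ²(1−fₕ)sₕ²/nₕ with Wₕ = Nₕ/40220:
  Urban: (17645/40220)²·(1−1967/17645)·1.79/1967 = 1.556241 × 10^-4
  Suburban: (15199/40220)²·(1−2848/15199)·1.563/2848 = 6.3687177 × 10^-5
  Rural: (7376/40220)²·(1−1518/7376)·0.214/1518 = 3.7655476 × 10^-6
  → Var(ȳ_str) = 2.2307682 × 10^-4.
Var(ȳ_srs) = (1 − 6333/40220)·2.349/6333 = 3.1251048 × 10^-4.
deff = (2.2307682 × 10^-4) / (3.1251048 × 10^-4) = 0.7138.

0.7138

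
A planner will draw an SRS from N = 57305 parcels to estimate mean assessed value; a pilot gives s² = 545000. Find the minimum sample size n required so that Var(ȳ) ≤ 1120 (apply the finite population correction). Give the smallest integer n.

Without fpc, n₀ = s²/D = 545000/1120 = 486.6071.
With fpc, (1 − n/N)·s²/n ≤ D requires n ≥ n₀/(1 + n₀/N) = 486.6071/(1 + 486.6071/57305) = 482.5099.
Rounding up, n = 483.

483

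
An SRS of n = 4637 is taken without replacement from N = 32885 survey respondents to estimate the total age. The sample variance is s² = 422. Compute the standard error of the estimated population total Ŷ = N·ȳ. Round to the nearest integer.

Var(Ŷ) = N²·Var(ȳ) = N²·(1 − n/N)·s²/n.
f = 4637/32885 = 0.14100654; Var(ȳ) = 0.85899346·422/4637 = 0.078174518.
Var(Ŷ) = 32885² · 0.078174518 = 8.4539739 × 10^7.
SE(Ŷ) = √(8.4539739 × 10^7) = 9195.

9195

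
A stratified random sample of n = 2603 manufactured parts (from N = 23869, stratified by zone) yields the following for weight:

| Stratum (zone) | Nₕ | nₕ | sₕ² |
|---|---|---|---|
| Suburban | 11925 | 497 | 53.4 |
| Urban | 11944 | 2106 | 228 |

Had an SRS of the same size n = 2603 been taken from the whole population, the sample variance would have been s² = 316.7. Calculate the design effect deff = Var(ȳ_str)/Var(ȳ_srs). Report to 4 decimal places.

0.4431

Var(ȳ_str) = Σ Wₕ²(1−fₕ)sₕ²/nₕ with Wₕ = Nₕ/23869:
  Suburban: (11925/23869)²·(1−497/11925)·53.4/497 = 0.025700705
  Urban: (11944/23869)²·(1−2106/11944)·228/2106 = 0.022328762
  → Var(ȳ_str) = 0.048029467.
Var(ȳ_srs) = (1 − 2603/23869)·316.7/2603 = 0.10839905.
deff = 0.048029467 / 0.10839905 = 0.4431.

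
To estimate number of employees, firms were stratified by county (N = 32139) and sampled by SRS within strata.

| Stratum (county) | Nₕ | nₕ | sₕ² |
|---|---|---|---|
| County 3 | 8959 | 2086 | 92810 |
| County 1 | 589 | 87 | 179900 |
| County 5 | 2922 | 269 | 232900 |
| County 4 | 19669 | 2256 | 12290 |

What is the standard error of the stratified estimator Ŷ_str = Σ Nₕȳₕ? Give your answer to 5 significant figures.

109220

Var(Ŷ_str) = Σₕ Nₕ²(1 − fₕ)sₕ²/nₕ.
County 3: 8959²·(1 − 2086/8959)·92810/2086 = 2.7395949 × 10^9.
County 1: 589²·(1 − 87/589)·179900/87 = 6.1140773 × 10^8.
County 5: 2922²·(1 − 269/2922)·232900/269 = 6.711733 × 10^9.
County 4: 19669²·(1 − 2256/19669)·12290/2256 = 1.8658154 × 10^9.
Sum = 1.1928551 × 10^10.
SE = √(1.1928551 × 10^10) = 109220.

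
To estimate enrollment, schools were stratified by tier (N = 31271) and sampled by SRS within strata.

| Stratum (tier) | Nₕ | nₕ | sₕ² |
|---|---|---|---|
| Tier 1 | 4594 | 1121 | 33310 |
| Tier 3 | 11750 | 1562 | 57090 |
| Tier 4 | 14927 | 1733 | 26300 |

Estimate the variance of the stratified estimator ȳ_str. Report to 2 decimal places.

8.02

Var(ȳ_str) = Σₕ Wₕ²(1 − fₕ)sₕ²/nₕ with Wₕ = Nₕ/N, N = 31271.
Tier 1: Wₕ = 0.14690928; term = 0.14690928²·(1 − 0.24401393)·33310/1121 = 0.48482081.
Tier 3: Wₕ = 0.37574750; term = 0.37574750²·(1 − 0.13293617)·57090/1562 = 4.4742709.
Tier 4: Wₕ = 0.47734323; term = 0.47734323²·(1 − 0.11609835)·26300/1733 = 3.0564877.
Sum = 8.0155794.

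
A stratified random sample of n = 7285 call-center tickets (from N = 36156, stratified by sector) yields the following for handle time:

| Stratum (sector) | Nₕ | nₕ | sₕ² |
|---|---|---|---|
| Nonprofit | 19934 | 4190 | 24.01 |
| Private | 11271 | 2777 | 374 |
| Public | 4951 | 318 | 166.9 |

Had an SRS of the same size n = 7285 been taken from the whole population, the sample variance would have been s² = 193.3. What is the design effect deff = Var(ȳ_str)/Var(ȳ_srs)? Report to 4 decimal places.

Var(ȳ_str) = Σ Wₕ²(1−fₕ)sₕ²/nₕ with Wₕ = Nₕ/36156:
  Nonprofit: (19934/36156)²·(1−4190/19934)·24.01/4190 = 0.0013757101
  Private: (11271/36156)²·(1−2777/11271)·374/2777 = 0.0098630145
  Public: (4951/36156)²·(1−318/4951)·166.9/318 = 0.0092092378
  → Var(ȳ_str) = 0.020447962.
Var(ȳ_srs) = (1 − 7285/36156)·193.3/7285 = 0.021187697.
deff = 0.020447962 / 0.021187697 = 0.9651.

0.9651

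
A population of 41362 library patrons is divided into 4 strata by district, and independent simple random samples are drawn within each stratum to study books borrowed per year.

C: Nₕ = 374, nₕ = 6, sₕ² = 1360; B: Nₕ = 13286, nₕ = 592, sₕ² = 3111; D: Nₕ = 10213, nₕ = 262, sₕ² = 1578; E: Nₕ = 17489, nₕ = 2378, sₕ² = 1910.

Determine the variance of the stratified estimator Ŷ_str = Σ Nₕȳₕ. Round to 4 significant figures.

1.742 × 10^9

Var(Ŷ_str) = Σₕ Nₕ²(1 − fₕ)sₕ²/nₕ.
C: 374²·(1 − 6/374)·1360/6 = 3.1196587 × 10^7.
B: 13286²·(1 − 592/13286)·3111/592 = 8.862802 × 10^8.
D: 10213²·(1 − 262/10213)·1578/262 = 6.1210477 × 10^8.
E: 17489²·(1 − 2378/17489)·1910/2378 = 2.1226564 × 10^8.
Sum = 1.7418472 × 10^9.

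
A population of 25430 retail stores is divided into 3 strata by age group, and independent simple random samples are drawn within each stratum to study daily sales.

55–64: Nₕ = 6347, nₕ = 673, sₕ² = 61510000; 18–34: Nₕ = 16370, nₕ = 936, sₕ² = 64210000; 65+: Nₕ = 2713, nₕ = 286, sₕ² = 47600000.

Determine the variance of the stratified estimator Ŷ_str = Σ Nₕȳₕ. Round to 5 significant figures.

Var(Ŷ_str) = Σₕ Nₕ²(1 − fₕ)sₕ²/nₕ.
55–64: 6347²·(1 − 673/6347)·61510000/673 = 3.2914593 × 10^12.
18–34: 16370²·(1 − 936/16370)·64210000/936 = 1.7332212 × 10^13.
65+: 2713²·(1 − 286/2713)·47600000/286 = 1.0958737 × 10^12.
Sum = 2.1719545 × 10^13.

2.1720 × 10^13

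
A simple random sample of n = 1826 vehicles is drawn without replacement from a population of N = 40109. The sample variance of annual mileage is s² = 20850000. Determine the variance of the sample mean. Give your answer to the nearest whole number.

Under SRS without replacement, Var(ȳ) = (1 − f)·s²/n with f = n/N = 1826/40109 = 0.04552594.
Var(ȳ) = (1 − 0.04552594)·20850000/1826 = 0.95447406·11418.401 = 10898.567.

10899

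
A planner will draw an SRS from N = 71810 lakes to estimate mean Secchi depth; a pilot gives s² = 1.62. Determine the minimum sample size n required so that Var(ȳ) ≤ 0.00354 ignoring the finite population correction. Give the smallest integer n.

Without fpc, n₀ = s²/D = 1.62/0.00354 = 457.6271.
Rounding up, n = 458.

458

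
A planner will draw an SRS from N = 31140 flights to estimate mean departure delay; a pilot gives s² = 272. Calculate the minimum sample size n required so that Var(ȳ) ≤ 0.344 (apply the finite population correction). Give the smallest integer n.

Without fpc, n₀ = s²/D = 272/0.344 = 790.6977.
With fpc, (1 − n/N)·s²/n ≤ D requires n ≥ n₀/(1 + n₀/N) = 790.6977/(1 + 790.6977/31140) = 771.1177.
Rounding up, n = 772.

772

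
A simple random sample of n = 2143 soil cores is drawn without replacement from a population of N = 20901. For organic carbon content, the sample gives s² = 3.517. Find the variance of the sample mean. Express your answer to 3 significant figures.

0.00147

Under SRS without replacement, Var(ȳ) = (1 − f)·s²/n with f = n/N = 2143/20901 = 0.10253098.
Var(ȳ) = (1 − 0.10253098)·3.517/2143 = 0.89746902·0.0016411573 = 0.0014728878.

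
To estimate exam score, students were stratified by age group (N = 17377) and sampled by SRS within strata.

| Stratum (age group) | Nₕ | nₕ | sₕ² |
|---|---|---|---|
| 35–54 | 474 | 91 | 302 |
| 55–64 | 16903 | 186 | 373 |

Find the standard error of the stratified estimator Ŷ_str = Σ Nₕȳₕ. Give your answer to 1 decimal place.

Var(Ŷ_str) = Σₕ Nₕ²(1 − fₕ)sₕ²/nₕ.
35–54: 474²·(1 − 91/474)·302/91 = 602480.04.
55–64: 16903²·(1 − 186/16903)·373/186 = 5.6665408 × 10^8.
Sum = 5.6725656 × 10^8.
SE = √(5.6725656 × 10^8) = 23817.1.

23817.1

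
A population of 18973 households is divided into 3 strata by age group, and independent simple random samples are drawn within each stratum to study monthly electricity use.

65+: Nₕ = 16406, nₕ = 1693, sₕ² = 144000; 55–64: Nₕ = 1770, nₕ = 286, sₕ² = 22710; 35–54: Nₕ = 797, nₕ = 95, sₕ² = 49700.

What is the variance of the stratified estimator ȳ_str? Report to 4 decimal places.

58.4270

Var(ȳ_str) = Σₕ Wₕ²(1 − fₕ)sₕ²/nₕ with Wₕ = Nₕ/N, N = 18973.
65+: Wₕ = 0.86470247; term = 0.86470247²·(1 − 0.10319395)·144000/1693 = 57.034477.
55–64: Wₕ = 0.09329047; term = 0.09329047²·(1 − 0.16158192)·22710/286 = 0.57941036.
35–54: Wₕ = 0.04200706; term = 0.04200706²·(1 − 0.11919699)·49700/95 = 0.81312292.
Sum = 58.42701.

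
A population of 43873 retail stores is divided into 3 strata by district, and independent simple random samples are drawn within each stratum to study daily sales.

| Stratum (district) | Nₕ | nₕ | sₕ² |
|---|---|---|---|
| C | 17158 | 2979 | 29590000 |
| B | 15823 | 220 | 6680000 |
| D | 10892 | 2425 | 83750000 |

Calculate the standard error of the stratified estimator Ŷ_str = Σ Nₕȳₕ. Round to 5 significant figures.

3.6191 × 10^6

Var(Ŷ_str) = Σₕ Nₕ²(1 − fₕ)sₕ²/nₕ.
C: 17158²·(1 − 2979/17158)·29590000/2979 = 2.4164996 × 10^12.
B: 15823²·(1 − 220/15823)·6680000/220 = 7.4963649 × 10^12.
D: 10892²·(1 − 2425/10892)·83750000/2425 = 3.1850061 × 10^12.
Sum = 1.3097871 × 10^13.
SE = √(1.3097871 × 10^13) = 3.6191 × 10^6.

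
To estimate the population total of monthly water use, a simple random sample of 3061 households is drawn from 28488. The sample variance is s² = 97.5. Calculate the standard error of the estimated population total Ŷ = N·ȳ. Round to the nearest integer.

4803

Var(Ŷ) = N²·Var(ȳ) = N²·(1 − n/N)·s²/n.
f = 3061/28488 = 0.10744875; Var(ȳ) = 0.89255125·97.5/3061 = 0.028429842.
Var(Ŷ) = 28488² · 0.028429842 = 2.3072697 × 10^7.
SE(Ŷ) = √(2.3072697 × 10^7) = 4803.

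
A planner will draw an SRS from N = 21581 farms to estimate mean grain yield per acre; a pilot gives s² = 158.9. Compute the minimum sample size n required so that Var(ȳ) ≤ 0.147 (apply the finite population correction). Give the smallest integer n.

1030

Without fpc, n₀ = s²/D = 158.9/0.147 = 1080.9524.
With fpc, (1 − n/N)·s²/n ≤ D requires n ≥ n₀/(1 + n₀/N) = 1080.9524/(1 + 1080.9524/21581) = 1029.3921.
Rounding up, n = 1030.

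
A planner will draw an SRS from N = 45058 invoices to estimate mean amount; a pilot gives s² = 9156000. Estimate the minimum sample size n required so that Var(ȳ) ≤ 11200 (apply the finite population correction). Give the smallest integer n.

Without fpc, n₀ = s²/D = 9156000/11200 = 817.5000.
With fpc, (1 − n/N)·s²/n ≤ D requires n ≥ n₀/(1 + n₀/N) = 817.5000/(1 + 817.5000/45058) = 802.9322.
Rounding up, n = 803.

803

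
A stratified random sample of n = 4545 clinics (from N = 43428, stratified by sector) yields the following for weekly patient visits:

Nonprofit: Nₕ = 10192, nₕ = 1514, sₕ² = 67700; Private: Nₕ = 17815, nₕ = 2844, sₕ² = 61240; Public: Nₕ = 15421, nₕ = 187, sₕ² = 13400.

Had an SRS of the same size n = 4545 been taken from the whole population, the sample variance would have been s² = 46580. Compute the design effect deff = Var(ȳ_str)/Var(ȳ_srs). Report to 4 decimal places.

Var(ȳ_str) = Σ Wₕ²(1−fₕ)sₕ²/nₕ with Wₕ = Nₕ/43428:
  Nonprofit: (10192/43428)²·(1−1514/10192)·67700/1514 = 2.0970182
  Private: (17815/43428)²·(1−2844/17815)·61240/2844 = 3.0451071
  Public: (15421/43428)²·(1−187/15421)·13400/187 = 8.925859
  → Var(ȳ_str) = 14.067984.
Var(ȳ_srs) = (1 − 4545/43428)·46580/4545 = 9.176045.
deff = 14.067984 / 9.176045 = 1.5331.

1.5331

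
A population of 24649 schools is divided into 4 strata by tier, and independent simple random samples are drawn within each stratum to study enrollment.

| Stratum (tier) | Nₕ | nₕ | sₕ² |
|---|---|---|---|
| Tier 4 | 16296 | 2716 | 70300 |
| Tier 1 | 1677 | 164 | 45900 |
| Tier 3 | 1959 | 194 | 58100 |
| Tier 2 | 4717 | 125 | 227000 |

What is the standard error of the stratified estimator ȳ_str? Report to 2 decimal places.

8.78

Var(ȳ_str) = Σₕ Wₕ²(1 − fₕ)sₕ²/nₕ with Wₕ = Nₕ/N, N = 24649.
Tier 4: Wₕ = 0.66112216; term = 0.66112216²·(1 − 0.16666667)·70300/2716 = 9.427743.
Tier 1: Wₕ = 0.06803521; term = 0.06803521²·(1 − 0.09779368)·45900/164 = 1.1688054.
Tier 3: Wₕ = 0.07947584; term = 0.07947584²·(1 − 0.09903012)·58100/194 = 1.7043349.
Tier 2: Wₕ = 0.19136679; term = 0.19136679²·(1 − 0.02649989)·227000/125 = 64.741833.
Sum = 77.042716.
SE = √(77.042716) = 8.78.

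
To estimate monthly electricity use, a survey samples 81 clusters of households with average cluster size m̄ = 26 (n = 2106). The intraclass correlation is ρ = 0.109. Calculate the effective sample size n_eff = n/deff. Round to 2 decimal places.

565.37

deff = 1 + (26 − 1)·0.109 = 1 + 2.725 = 3.725.
n_eff = 2106 / 3.725 = 565.37.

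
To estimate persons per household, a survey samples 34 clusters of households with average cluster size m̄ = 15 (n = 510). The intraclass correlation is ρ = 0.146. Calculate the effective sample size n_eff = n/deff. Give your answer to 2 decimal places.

deff = 1 + (15 − 1)·0.146 = 1 + 2.044 = 3.044.
n_eff = 510 / 3.044 = 167.54.

167.54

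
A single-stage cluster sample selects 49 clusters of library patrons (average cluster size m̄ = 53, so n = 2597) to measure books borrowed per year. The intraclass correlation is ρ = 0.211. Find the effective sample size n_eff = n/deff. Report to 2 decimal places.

deff = 1 + (53 − 1)·0.211 = 1 + 10.972 = 11.972.
n_eff = 2597 / 11.972 = 216.92.

216.92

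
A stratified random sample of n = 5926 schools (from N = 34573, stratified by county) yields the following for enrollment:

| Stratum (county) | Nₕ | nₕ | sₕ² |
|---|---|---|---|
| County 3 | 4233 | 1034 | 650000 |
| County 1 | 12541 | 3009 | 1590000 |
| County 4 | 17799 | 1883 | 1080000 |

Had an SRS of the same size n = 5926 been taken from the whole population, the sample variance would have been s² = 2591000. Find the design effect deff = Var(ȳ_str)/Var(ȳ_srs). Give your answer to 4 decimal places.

Var(ȳ_str) = Σ Wₕ²(1−fₕ)sₕ²/nₕ with Wₕ = Nₕ/34573:
  County 3: (4233/34573)²·(1−1034/4233)·650000/1034 = 7.1216593
  County 1: (12541/34573)²·(1−3009/12541)·1590000/3009 = 52.846594
  County 4: (17799/34573)²·(1−1883/17799)·1080000/1883 = 135.93423
  → Var(ȳ_str) = 195.90248.
Var(ȳ_srs) = (1 − 5926/34573)·2591000/5926 = 362.28291.
deff = 195.90248 / 362.28291 = 0.5407.

0.5407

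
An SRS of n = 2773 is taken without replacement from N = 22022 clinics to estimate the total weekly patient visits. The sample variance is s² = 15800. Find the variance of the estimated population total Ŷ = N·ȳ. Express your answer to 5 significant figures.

Var(Ŷ) = N²·Var(ȳ) = N²·(1 − n/N)·s²/n.
f = 2773/22022 = 0.12591954; Var(ȳ) = 0.87408046·15800/2773 = 4.9803359.
Var(Ŷ) = 22022² · 4.9803359 = 2.415306 × 10^9.

2.4153 × 10^9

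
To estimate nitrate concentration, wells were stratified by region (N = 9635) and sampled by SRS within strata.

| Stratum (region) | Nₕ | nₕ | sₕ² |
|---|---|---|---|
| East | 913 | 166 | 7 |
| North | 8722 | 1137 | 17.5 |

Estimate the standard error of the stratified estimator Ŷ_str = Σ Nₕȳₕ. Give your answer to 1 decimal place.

1023.2

Var(Ŷ_str) = Σₕ Nₕ²(1 − fₕ)sₕ²/nₕ.
East: 913²·(1 − 166/913)·7/166 = 28759.5.
North: 8722²·(1 − 1137/8722)·17.5/1137 = 1.0182379 × 10^6.
Sum = 1.0469974 × 10^6.
SE = √(1.0469974 × 10^6) = 1023.2.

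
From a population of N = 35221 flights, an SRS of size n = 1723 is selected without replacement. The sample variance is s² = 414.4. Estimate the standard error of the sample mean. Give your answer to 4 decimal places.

0.4783

Under SRS without replacement, Var(ȳ) = (1 − f)·s²/n with f = n/N = 1723/35221 = 0.04891968.
Var(ȳ) = (1 − 0.04891968)·414.4/1723 = 0.95108032·0.24051074 = 0.22874503.
SE(ȳ) = √(0.22874503) = 0.4783.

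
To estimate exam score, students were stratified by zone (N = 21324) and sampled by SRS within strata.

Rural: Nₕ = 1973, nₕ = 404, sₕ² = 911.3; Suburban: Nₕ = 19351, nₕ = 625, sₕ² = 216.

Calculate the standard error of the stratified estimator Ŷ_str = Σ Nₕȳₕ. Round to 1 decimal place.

11498.6

Var(Ŷ_str) = Σₕ Nₕ²(1 − fₕ)sₕ²/nₕ.
Rural: 1973²·(1 − 404/1973)·911.3/404 = 6.9828069 × 10^6.
Suburban: 19351²·(1 − 625/19351)·216/625 = 1.2523398 × 10^8.
Sum = 1.3221679 × 10^8.
SE = √(1.3221679 × 10^8) = 11498.6.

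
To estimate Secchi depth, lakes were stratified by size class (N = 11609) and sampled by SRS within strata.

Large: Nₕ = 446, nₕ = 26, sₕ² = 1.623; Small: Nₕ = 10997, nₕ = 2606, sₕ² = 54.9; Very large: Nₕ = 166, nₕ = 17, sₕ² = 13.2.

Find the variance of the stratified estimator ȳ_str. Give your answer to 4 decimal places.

Var(ȳ_str) = Σₕ Wₕ²(1 − fₕ)sₕ²/nₕ with Wₕ = Nₕ/N, N = 11609.
Large: Wₕ = 0.03841847; term = 0.03841847²·(1 − 0.05829596)·1.623/26 = 8.6764027 × 10^-5.
Small: Wₕ = 0.94728228; term = 0.94728228²·(1 − 0.23697372)·54.9/2606 = 0.01442435.
Very large: Wₕ = 0.01429925; term = 0.01429925²·(1 − 0.10240964)·13.2/17 = 1.4250488 × 10^-4.
Sum = 0.014653619.

0.0147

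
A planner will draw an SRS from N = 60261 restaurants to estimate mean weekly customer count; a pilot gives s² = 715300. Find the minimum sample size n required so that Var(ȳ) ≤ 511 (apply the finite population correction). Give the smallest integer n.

Without fpc, n₀ = s²/D = 715300/511 = 1399.8043.
With fpc, (1 − n/N)·s²/n ≤ D requires n ≥ n₀/(1 + n₀/N) = 1399.8043/(1 + 1399.8043/60261) = 1368.0264.
Rounding up, n = 1369.

1369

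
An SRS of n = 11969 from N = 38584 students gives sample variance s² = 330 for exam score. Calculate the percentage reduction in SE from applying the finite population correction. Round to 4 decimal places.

16.9462

f = n/N = 11969/38584 = 0.31020630.
SE_no-fpc = √(s²/n) = 0.16604585; SE_fpc = √((1−f)s²/n) = 0.13790742.
Ratio = √(1−f) = 0.83053820. Reduction = 100·(1 − 0.83053820) = 16.9462%.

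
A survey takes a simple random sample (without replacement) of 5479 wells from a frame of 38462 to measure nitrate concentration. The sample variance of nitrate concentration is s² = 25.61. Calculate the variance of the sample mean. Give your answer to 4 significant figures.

0.004008

Under SRS without replacement, Var(ȳ) = (1 − f)·s²/n with f = n/N = 5479/38462 = 0.14245229.
Var(ȳ) = (1 − 0.14245229)·25.61/5479 = 0.85754771·0.0046742106 = 0.0040083586.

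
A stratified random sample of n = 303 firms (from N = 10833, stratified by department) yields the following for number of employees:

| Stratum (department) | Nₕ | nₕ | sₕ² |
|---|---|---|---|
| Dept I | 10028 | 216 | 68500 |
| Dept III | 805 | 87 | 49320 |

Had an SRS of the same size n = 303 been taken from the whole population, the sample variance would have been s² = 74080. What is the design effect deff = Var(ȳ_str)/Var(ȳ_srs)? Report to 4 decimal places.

Var(ȳ_str) = Σ Wₕ²(1−fₕ)sₕ²/nₕ with Wₕ = Nₕ/10833:
  Dept I: (10028/10833)²·(1−216/10028)·68500/216 = 265.89563
  Dept III: (805/10833)²·(1−87/805)·49320/87 = 2.7920723
  → Var(ȳ_str) = 268.6877.
Var(ȳ_srs) = (1 − 303/10833)·74080/303 = 237.65008.
deff = 268.6877 / 237.65008 = 1.1306.

1.1306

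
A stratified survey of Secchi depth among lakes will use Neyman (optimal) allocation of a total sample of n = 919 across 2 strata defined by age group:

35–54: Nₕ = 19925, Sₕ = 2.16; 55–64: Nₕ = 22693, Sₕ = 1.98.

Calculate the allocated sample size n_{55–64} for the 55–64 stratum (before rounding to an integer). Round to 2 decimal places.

Neyman allocation: nₕ = n·NₕSₕ / Σⱼ NⱼSⱼ.
Σ NⱼSⱼ = 19925·2.16 + 22693·1.98 = 87970.14.
n_{55–64} = 919·22693·1.98 / 87970.14 = 469.39.

469.39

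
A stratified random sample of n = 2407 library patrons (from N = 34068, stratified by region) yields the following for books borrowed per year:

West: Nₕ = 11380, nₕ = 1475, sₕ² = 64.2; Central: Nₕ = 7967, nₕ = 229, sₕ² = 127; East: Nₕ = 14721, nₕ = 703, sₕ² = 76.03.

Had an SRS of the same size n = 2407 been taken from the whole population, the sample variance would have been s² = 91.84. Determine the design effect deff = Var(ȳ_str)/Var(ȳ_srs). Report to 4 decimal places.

1.4922

Var(ȳ_str) = Σ Wₕ²(1−fₕ)sₕ²/nₕ with Wₕ = Nₕ/34068:
  West: (11380/34068)²·(1−1475/11380)·64.2/1475 = 0.0042271385
  Central: (7967/34068)²·(1−229/7967)·127/229 = 0.029457678
  East: (14721/34068)²·(1−703/14721)·76.03/703 = 0.019229135
  → Var(ȳ_str) = 0.052913952.
Var(ȳ_srs) = (1 − 2407/34068)·91.84/2407 = 0.035459595.
deff = 0.052913952 / 0.035459595 = 1.4922.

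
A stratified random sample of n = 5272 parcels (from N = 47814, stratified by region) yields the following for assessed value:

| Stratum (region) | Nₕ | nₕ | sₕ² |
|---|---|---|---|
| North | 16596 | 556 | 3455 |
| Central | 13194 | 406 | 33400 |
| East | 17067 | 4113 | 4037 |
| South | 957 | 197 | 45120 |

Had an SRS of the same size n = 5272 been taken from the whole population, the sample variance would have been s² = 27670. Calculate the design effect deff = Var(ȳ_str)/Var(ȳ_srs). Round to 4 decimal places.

Var(ȳ_str) = Σ Wₕ²(1−fₕ)sₕ²/nₕ with Wₕ = Nₕ/47814:
  North: (16596/47814)²·(1−556/16596)·3455/556 = 0.72355391
  Central: (13194/47814)²·(1−406/13194)·33400/406 = 6.0714075
  East: (17067/47814)²·(1−4113/17067)·4037/4113 = 0.094918522
  South: (957/47814)²·(1−197/957)·45120/197 = 0.072864878
  → Var(ȳ_str) = 6.9627448.
Var(ȳ_srs) = (1 − 5272/47814)·27670/5272 = 4.6697818.
deff = 6.9627448 / 4.6697818 = 1.4910.

1.4910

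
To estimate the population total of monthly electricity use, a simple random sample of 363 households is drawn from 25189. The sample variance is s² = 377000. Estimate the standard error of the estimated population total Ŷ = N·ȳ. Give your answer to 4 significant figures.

805900

Var(Ŷ) = N²·Var(ȳ) = N²·(1 − n/N)·s²/n.
f = 363/25189 = 0.01441105; Var(ȳ) = 0.98558895·377000/363 = 1023.6006.
Var(Ŷ) = 25189² · 1023.6006 = 6.4945996 × 10^11.
SE(Ŷ) = √(6.4945996 × 10^11) = 805900.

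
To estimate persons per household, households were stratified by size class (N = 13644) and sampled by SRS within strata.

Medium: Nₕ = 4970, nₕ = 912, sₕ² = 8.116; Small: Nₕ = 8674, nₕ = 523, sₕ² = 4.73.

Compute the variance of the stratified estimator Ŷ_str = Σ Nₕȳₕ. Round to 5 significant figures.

818910

Var(Ŷ_str) = Σₕ Nₕ²(1 − fₕ)sₕ²/nₕ.
Medium: 4970²·(1 − 912/4970)·8.116/912 = 179479.82.
Small: 8674²·(1 − 523/8674)·4.73/523 = 639425.22.
Sum = 818905.04.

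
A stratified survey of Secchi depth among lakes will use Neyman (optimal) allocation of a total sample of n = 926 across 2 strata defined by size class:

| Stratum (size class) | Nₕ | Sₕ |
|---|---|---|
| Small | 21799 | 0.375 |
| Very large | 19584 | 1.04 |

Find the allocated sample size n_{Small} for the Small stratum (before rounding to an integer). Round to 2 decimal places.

Neyman allocation: nₕ = n·NₕSₕ / Σⱼ NⱼSⱼ.
Σ NⱼSⱼ = 21799·0.375 + 19584·1.04 = 28541.985.
n_{Small} = 926·21799·0.375 / 28541.985 = 265.21.

265.21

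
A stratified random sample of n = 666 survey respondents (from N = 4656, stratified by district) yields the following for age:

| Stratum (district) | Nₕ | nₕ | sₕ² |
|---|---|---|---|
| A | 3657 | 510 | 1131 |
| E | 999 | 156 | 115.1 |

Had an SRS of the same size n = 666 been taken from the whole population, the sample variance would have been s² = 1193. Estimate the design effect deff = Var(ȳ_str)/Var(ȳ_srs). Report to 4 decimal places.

0.7856

Var(ȳ_str) = Σ Wₕ²(1−fₕ)sₕ²/nₕ with Wₕ = Nₕ/4656:
  A: (3657/4656)²·(1−510/3657)·1131/510 = 1.1773028
  E: (999/4656)²·(1−156/999)·115.1/156 = 0.028662749
  → Var(ȳ_str) = 1.2059655.
Var(ȳ_srs) = (1 − 666/4656)·1193/666 = 1.5350628.
deff = 1.2059655 / 1.5350628 = 0.7856.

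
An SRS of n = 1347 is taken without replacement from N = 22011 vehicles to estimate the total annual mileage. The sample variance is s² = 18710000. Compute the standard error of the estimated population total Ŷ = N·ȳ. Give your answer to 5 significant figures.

Var(Ŷ) = N²·Var(ȳ) = N²·(1 − n/N)·s²/n.
f = 1347/22011 = 0.06119667; Var(ȳ) = 0.93880333·18710000/1347 = 13040.097.
Var(Ŷ) = 22011² · 13040.097 = 6.3177199 × 10^12.
SE(Ŷ) = √(6.3177199 × 10^12) = 2.5135 × 10^6.

2.5135 × 10^6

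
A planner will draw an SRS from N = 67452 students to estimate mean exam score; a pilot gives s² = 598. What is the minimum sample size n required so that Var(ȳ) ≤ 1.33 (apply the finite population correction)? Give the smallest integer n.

447

Without fpc, n₀ = s²/D = 598/1.33 = 449.6241.
With fpc, (1 − n/N)·s²/n ≤ D requires n ≥ n₀/(1 + n₀/N) = 449.6241/(1 + 449.6241/67452) = 446.6468.
Rounding up, n = 447.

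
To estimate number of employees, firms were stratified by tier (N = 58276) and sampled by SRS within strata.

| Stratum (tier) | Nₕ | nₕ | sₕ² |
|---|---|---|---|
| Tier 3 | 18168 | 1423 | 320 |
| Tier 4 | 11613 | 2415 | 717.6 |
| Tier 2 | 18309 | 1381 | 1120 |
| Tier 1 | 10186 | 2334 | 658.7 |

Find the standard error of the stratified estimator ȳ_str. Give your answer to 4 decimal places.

0.3319

Var(ȳ_str) = Σₕ Wₕ²(1 − fₕ)sₕ²/nₕ with Wₕ = Nₕ/N, N = 58276.
Tier 3: Wₕ = 0.31175784; term = 0.31175784²·(1 − 0.07832453)·320/1423 = 0.020144564.
Tier 4: Wₕ = 0.19927586; term = 0.19927586²·(1 − 0.20795660)·717.6/2415 = 0.0093459544.
Tier 2: Wₕ = 0.31417736; term = 0.31417736²·(1 − 0.07542739)·1120/1381 = 0.074014217.
Tier 1: Wₕ = 0.17478894; term = 0.17478894²·(1 − 0.22913803)·658.7/2334 = 0.0066464739.
Sum = 0.11015121.
SE = √(0.11015121) = 0.3319.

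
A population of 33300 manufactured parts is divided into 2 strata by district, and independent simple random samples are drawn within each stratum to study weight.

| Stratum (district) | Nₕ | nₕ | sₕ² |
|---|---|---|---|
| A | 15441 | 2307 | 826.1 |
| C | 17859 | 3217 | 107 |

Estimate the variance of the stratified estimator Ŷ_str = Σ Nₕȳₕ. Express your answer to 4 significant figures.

8.132 × 10^7

Var(Ŷ_str) = Σₕ Nₕ²(1 − fₕ)sₕ²/nₕ.
A: 15441²·(1 − 2307/15441)·826.1/2307 = 7.2620204 × 10^7.
C: 17859²·(1 − 3217/17859)·107/3217 = 8.6974163 × 10^6.
Sum = 8.131762 × 10^7.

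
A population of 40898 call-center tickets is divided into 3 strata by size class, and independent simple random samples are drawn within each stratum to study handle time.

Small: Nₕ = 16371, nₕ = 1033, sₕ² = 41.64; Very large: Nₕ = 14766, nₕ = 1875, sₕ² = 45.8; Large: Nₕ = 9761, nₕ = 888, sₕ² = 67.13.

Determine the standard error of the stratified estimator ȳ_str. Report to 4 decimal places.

0.1129

Var(ȳ_str) = Σₕ Wₕ²(1 − fₕ)sₕ²/nₕ with Wₕ = Nₕ/N, N = 40898.
Small: Wₕ = 0.40028852; term = 0.40028852²·(1 − 0.06309938)·41.64/1033 = 0.0060513211.
Very large: Wₕ = 0.36104455; term = 0.36104455²·(1 − 0.12698090)·45.8/1875 = 0.0027797743.
Large: Wₕ = 0.23866693; term = 0.23866693²·(1 − 0.09097429)·67.13/888 = 0.0039143922.
Sum = 0.012745488.
SE = √(0.012745488) = 0.1129.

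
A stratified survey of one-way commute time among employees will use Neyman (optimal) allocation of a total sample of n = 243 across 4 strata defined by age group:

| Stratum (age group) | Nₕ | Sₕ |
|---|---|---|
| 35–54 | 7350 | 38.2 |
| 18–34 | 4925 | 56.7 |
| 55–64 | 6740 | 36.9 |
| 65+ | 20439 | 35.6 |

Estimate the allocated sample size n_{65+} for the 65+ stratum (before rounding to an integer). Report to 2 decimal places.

Neyman allocation: nₕ = n·NₕSₕ / Σⱼ NⱼSⱼ.
Σ NⱼSⱼ = 7350·38.2 + 4925·56.7 + 6740·36.9 + 20439·35.6 = 1.5363519 × 10^6.
n_{65+} = 243·20439·35.6 / (1.5363519 × 10^6) = 115.09.

115.09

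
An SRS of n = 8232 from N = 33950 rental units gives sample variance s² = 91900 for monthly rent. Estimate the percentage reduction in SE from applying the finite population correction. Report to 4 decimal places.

12.9640

f = n/N = 8232/33950 = 0.24247423.
SE_no-fpc = √(s²/n) = 3.34122; SE_fpc = √((1−f)s²/n) = 2.9080628.
Ratio = √(1−f) = 0.87035957. Reduction = 100·(1 − 0.87035957) = 12.9640%.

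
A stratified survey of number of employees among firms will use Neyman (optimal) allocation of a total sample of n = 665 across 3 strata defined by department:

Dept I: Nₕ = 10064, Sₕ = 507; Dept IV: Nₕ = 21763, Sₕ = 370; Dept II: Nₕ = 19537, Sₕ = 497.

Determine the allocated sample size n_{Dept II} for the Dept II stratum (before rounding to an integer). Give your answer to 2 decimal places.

Neyman allocation: nₕ = n·NₕSₕ / Σⱼ NⱼSⱼ.
Σ NⱼSⱼ = 10064·507 + 21763·370 + 19537·497 = 2.2864647 × 10^7.
n_{Dept II} = 665·19537·497 / (2.2864647 × 10^7) = 282.40.

282.40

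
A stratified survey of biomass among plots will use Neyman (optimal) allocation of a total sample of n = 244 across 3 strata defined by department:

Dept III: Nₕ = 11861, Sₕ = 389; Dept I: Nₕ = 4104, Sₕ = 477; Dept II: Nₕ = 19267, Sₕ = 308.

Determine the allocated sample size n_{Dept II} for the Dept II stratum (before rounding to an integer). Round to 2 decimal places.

Neyman allocation: nₕ = n·NₕSₕ / Σⱼ NⱼSⱼ.
Σ NⱼSⱼ = 11861·389 + 4104·477 + 19267·308 = 1.2505773 × 10^7.
n_{Dept II} = 244·19267·308 / (1.2505773 × 10^7) = 115.78.

115.78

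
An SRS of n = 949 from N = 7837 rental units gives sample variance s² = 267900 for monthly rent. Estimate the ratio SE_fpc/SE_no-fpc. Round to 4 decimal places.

0.9375

f = n/N = 949/7837 = 0.12109225.
SE_no-fpc = √(s²/n) = 16.801701; SE_fpc = √((1−f)s²/n) = 15.751608.
Ratio = √(1−f) = 0.93750080.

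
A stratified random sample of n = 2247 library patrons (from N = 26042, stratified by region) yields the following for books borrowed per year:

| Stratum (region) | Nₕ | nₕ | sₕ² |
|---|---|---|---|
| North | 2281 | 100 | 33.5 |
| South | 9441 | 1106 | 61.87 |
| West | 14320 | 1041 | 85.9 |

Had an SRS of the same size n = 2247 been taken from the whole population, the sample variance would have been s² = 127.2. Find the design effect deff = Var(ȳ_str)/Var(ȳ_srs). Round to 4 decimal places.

0.6203

Var(ȳ_str) = Σ Wₕ²(1−fₕ)sₕ²/nₕ with Wₕ = Nₕ/26042:
  North: (2281/26042)²·(1−100/2281)·33.5/100 = 0.002457407
  South: (9441/26042)²·(1−1106/9441)·61.87/1106 = 0.0064908253
  West: (14320/26042)²·(1−1041/14320)·85.9/1041 = 0.023136739
  → Var(ȳ_str) = 0.032084971.
Var(ȳ_srs) = (1 − 2247/26042)·127.2/2247 = 0.051724394.
deff = 0.032084971 / 0.051724394 = 0.6203.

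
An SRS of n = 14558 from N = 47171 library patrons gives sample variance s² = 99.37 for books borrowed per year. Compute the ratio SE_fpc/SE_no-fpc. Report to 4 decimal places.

f = n/N = 14558/47171 = 0.30862182.
SE_no-fpc = √(s²/n) = 0.082618401; SE_fpc = √((1−f)s²/n) = 0.068696502.
Ratio = √(1−f) = 0.83149154.

0.8315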